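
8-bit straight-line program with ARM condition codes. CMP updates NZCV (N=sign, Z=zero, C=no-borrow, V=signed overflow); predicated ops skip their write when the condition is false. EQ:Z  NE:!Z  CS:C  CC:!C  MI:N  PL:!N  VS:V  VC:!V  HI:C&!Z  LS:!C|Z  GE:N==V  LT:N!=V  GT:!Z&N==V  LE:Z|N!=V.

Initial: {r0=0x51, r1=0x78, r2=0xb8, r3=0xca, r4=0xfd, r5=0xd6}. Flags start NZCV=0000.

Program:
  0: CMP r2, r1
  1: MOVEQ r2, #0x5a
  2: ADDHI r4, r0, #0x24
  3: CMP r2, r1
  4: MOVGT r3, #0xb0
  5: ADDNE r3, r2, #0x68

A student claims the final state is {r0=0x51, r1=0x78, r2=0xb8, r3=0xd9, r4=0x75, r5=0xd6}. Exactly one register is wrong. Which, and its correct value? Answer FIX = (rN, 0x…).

[0] flags=0011 → (cmp)
[1] flags=0011 EQ?F → skip
[2] flags=0011 HI?T → r4=0x75
[3] flags=0011 → (cmp)
[4] flags=0011 GT?F → skip
[5] flags=0011 NE?T → r3=0x20

FIX = (r3, 0x20)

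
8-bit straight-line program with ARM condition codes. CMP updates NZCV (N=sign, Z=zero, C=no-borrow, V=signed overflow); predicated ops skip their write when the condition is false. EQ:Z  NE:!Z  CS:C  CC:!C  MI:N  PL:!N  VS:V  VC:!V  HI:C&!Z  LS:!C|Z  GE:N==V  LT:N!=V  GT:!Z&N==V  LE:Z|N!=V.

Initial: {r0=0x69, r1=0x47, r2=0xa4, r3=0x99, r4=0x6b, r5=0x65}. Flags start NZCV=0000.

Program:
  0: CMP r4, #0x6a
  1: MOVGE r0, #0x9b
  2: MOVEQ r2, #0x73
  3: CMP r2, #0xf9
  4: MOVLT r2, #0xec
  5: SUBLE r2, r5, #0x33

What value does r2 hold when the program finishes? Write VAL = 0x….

VAL = 0x32

[0] flags=0010 → (cmp)
[1] flags=0010 GE?T → r0=0x9b
[2] flags=0010 EQ?F → skip
[3] flags=1000 → (cmp)
[4] flags=1000 LT?T → r2=0xec
[5] flags=1000 LE?T → r2=0x32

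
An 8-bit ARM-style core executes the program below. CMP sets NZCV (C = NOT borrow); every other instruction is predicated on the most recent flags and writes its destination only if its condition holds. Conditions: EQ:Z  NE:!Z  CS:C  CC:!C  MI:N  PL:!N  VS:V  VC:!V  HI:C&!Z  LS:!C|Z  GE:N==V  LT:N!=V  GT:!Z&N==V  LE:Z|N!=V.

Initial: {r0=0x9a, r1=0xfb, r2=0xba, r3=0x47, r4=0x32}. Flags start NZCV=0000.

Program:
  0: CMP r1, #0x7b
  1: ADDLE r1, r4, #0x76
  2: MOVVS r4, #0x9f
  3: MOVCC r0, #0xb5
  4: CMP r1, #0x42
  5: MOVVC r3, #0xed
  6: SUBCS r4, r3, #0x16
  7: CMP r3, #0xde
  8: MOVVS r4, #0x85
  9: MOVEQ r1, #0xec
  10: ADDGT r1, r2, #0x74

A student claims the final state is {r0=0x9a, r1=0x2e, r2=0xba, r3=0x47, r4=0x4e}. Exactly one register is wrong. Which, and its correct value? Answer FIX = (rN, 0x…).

FIX = (r4, 0x31)

[0] flags=1010 → (cmp)
[1] flags=1010 LE?T → r1=0xa8
[2] flags=1010 VS?F → skip
[3] flags=1010 CC?F → skip
[4] flags=0011 → (cmp)
[5] flags=0011 VC?F → skip
[6] flags=0011 CS?T → r4=0x31
[7] flags=0000 → (cmp)
[8] flags=0000 VS?F → skip
[9] flags=0000 EQ?F → skip
[10] flags=0000 GT?T → r1=0x2e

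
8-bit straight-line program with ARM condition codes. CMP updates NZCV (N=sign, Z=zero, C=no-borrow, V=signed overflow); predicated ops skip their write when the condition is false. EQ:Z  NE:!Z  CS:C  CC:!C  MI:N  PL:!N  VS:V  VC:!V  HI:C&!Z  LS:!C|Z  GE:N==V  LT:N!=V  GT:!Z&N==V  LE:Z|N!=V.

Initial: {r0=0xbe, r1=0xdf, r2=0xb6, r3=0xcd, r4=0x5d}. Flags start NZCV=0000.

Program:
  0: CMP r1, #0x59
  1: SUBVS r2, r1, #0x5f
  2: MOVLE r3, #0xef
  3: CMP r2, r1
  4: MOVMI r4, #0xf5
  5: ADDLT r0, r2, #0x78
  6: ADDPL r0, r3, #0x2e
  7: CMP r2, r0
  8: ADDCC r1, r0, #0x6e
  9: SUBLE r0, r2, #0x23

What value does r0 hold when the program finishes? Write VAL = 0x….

0: ✓ CMP  NZCV=1010
1: · SUBVS
2: ✓ MOVLE  r3←0xef
3: ✓ CMP  NZCV=1000
4: ✓ MOVMI  r4←0xf5
5: ✓ ADDLT  r0←0x2e
6: · ADDPL
7: ✓ CMP  NZCV=1010
8: · ADDCC
9: ✓ SUBLE  r0←0x93

VAL = 0x93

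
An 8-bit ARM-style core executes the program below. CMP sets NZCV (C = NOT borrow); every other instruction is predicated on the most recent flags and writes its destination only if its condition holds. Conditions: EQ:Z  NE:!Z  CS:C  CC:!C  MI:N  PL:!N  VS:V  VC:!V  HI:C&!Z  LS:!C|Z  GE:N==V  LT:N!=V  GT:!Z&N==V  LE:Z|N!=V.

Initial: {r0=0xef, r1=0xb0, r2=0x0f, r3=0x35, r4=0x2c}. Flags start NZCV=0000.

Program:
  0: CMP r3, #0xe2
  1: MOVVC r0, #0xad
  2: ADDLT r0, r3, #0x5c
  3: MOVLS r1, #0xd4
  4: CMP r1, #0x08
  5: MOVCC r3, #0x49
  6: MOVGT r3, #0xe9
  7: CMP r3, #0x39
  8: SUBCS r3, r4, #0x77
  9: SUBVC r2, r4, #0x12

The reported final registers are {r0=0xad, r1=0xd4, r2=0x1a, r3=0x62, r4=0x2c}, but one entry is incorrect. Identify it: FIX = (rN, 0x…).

FIX = (r3, 0x35)

0: ✓ CMP  NZCV=0000
1: ✓ MOVVC  r0←0xad
2: · ADDLT
3: ✓ MOVLS  r1←0xd4
4: ✓ CMP  NZCV=1010
5: · MOVCC
6: · MOVGT
7: ✓ CMP  NZCV=1000
8: · SUBCS
9: ✓ SUBVC  r2←0x1a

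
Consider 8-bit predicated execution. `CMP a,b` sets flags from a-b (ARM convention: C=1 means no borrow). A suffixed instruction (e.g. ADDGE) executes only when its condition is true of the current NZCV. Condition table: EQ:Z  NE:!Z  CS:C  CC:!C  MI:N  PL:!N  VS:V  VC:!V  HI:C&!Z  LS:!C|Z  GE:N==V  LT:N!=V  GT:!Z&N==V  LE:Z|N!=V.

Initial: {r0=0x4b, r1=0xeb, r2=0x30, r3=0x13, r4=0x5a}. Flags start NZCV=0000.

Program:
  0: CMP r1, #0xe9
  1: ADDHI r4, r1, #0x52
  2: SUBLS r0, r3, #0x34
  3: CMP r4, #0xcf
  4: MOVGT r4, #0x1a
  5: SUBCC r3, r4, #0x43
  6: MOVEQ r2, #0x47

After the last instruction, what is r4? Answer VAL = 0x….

[0] flags=0010 → (cmp)
[1] flags=0010 HI?T → r4=0x3d
[2] flags=0010 LS?F → skip
[3] flags=0000 → (cmp)
[4] flags=0000 GT?T → r4=0x1a
[5] flags=0000 CC?T → r3=0xd7
[6] flags=0000 EQ?F → skip

VAL = 0x1a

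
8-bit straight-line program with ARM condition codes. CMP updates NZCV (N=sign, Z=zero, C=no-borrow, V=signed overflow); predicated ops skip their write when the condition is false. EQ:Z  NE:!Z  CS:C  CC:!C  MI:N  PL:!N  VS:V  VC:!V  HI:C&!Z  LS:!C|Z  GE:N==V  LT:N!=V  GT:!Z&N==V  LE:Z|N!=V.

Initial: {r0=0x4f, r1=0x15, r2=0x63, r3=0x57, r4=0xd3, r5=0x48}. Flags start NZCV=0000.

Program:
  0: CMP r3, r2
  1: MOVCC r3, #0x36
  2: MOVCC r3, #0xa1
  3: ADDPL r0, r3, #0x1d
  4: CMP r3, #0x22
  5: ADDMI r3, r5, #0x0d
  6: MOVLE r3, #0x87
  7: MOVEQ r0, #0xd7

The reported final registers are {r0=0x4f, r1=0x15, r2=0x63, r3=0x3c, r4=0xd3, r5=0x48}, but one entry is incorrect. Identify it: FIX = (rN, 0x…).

[0] flags=1000 → (cmp)
[1] flags=1000 CC?T → r3=0x36
[2] flags=1000 CC?T → r3=0xa1
[3] flags=1000 PL?F → skip
[4] flags=0011 → (cmp)
[5] flags=0011 MI?F → skip
[6] flags=0011 LE?T → r3=0x87
[7] flags=0011 EQ?F → skip

FIX = (r3, 0x87)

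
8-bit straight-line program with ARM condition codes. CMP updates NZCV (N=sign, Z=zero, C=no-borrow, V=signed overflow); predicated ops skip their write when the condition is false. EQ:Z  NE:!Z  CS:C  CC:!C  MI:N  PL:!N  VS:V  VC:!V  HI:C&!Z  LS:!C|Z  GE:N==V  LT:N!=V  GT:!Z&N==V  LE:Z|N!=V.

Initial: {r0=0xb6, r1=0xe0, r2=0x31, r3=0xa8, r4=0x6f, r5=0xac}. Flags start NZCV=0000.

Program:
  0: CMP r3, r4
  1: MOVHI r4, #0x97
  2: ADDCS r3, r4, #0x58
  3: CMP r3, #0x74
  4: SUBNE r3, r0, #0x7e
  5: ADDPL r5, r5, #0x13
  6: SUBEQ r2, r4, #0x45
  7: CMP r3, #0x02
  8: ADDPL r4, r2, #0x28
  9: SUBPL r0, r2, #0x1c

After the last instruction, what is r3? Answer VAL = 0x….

[0] flags=0011 → (cmp)
[1] flags=0011 HI?T → r4=0x97
[2] flags=0011 CS?T → r3=0xef
[3] flags=0011 → (cmp)
[4] flags=0011 NE?T → r3=0x38
[5] flags=0011 PL?T → r5=0xbf
[6] flags=0011 EQ?F → skip
[7] flags=0010 → (cmp)
[8] flags=0010 PL?T → r4=0x59
[9] flags=0010 PL?T → r0=0x15

VAL = 0x38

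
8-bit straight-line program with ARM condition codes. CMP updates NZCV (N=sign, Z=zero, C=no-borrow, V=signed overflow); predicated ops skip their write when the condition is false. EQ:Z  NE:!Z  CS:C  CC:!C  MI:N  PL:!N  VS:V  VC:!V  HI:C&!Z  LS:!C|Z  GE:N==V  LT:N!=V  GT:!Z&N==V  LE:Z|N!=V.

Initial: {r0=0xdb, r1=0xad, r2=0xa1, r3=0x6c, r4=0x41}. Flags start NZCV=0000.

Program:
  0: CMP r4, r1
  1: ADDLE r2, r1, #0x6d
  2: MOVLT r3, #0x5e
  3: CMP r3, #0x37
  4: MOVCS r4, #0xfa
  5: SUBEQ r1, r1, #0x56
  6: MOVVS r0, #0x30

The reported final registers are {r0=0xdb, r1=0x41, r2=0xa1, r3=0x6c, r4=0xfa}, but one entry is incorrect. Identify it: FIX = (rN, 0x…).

[0] flags=1001 → (cmp)
[1] flags=1001 LE?F → skip
[2] flags=1001 LT?F → skip
[3] flags=0010 → (cmp)
[4] flags=0010 CS?T → r4=0xfa
[5] flags=0010 EQ?F → skip
[6] flags=0010 VS?F → skip

FIX = (r1, 0xad)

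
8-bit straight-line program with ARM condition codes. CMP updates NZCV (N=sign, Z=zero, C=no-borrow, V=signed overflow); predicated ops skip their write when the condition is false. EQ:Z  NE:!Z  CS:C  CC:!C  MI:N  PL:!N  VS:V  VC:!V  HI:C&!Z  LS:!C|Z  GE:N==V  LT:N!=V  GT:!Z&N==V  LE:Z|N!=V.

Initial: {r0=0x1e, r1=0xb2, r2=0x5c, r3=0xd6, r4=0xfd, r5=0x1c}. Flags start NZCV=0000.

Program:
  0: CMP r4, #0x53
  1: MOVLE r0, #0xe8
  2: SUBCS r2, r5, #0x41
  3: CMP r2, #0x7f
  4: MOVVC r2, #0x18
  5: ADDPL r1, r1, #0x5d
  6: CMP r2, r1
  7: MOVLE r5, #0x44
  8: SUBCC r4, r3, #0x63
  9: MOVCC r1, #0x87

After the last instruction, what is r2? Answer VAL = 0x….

VAL = 0xdb

[0] flags=1010 → (cmp)
[1] flags=1010 LE?T → r0=0xe8
[2] flags=1010 CS?T → r2=0xdb
[3] flags=0011 → (cmp)
[4] flags=0011 VC?F → skip
[5] flags=0011 PL?T → r1=0x0f
[6] flags=1010 → (cmp)
[7] flags=1010 LE?T → r5=0x44
[8] flags=1010 CC?F → skip
[9] flags=1010 CC?F → skip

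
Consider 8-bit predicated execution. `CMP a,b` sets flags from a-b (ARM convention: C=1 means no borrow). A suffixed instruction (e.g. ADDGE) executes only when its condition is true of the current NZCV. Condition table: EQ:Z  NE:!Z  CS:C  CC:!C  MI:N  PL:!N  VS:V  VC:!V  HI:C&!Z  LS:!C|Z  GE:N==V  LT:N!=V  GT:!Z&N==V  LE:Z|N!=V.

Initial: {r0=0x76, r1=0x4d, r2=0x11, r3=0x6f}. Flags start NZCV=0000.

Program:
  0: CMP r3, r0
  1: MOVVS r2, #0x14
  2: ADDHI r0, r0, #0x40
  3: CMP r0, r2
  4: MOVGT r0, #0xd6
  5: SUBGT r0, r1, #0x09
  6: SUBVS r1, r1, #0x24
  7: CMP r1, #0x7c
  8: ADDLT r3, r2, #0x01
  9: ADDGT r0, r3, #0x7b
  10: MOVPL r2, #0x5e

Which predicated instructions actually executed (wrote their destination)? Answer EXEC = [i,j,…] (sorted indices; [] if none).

0: ✓ CMP  NZCV=1000
1: · MOVVS
2: · ADDHI
3: ✓ CMP  NZCV=0010
4: ✓ MOVGT  r0←0xd6
5: ✓ SUBGT  r0←0x44
6: · SUBVS
7: ✓ CMP  NZCV=1000
8: ✓ ADDLT  r3←0x12
9: · ADDGT
10: · MOVPL

EXEC = [4,5,8]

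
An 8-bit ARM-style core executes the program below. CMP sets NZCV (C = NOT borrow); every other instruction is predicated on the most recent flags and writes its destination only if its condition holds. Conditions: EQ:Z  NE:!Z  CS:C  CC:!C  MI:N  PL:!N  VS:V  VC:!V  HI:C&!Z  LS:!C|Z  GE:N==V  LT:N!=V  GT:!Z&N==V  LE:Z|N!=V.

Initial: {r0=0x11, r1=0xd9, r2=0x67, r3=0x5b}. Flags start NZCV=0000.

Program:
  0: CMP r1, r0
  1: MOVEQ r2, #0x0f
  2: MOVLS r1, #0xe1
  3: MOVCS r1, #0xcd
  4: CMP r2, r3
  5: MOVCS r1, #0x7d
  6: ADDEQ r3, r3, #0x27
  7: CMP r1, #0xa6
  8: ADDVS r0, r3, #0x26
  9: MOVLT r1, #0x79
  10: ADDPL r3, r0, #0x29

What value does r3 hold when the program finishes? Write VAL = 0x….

VAL = 0x5b

0: ✓ CMP  NZCV=1010
1: · MOVEQ
2: · MOVLS
3: ✓ MOVCS  r1←0xcd
4: ✓ CMP  NZCV=0010
5: ✓ MOVCS  r1←0x7d
6: · ADDEQ
7: ✓ CMP  NZCV=1001
8: ✓ ADDVS  r0←0x81
9: · MOVLT
10: · ADDPL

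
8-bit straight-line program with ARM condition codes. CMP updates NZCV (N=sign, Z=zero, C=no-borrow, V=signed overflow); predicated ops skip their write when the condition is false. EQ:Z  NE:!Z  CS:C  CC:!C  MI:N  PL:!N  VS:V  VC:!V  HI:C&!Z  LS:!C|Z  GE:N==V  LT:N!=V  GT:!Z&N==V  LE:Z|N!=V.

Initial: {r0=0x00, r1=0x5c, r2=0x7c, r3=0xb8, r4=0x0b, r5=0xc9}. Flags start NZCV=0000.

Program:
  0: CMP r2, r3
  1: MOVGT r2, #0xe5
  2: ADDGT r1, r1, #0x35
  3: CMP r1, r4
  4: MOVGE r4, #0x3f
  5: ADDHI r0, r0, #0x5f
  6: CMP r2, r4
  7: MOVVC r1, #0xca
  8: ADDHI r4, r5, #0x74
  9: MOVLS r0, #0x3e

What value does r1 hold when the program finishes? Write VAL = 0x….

VAL = 0xca

0: ✓ CMP  NZCV=1001
1: ✓ MOVGT  r2←0xe5
2: ✓ ADDGT  r1←0x91
3: ✓ CMP  NZCV=1010
4: · MOVGE
5: ✓ ADDHI  r0←0x5f
6: ✓ CMP  NZCV=1010
7: ✓ MOVVC  r1←0xca
8: ✓ ADDHI  r4←0x3d
9: · MOVLS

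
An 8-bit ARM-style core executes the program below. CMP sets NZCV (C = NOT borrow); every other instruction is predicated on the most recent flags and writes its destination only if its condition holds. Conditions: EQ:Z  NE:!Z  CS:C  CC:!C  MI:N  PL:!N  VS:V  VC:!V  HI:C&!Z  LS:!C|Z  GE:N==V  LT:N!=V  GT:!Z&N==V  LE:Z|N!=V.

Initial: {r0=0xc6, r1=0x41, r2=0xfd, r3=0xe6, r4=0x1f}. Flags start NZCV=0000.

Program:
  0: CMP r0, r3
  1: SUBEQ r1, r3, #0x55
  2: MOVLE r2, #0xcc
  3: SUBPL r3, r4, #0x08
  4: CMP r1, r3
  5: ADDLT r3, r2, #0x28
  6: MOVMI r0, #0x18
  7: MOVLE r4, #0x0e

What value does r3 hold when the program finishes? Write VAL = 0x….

VAL = 0xe6

0: ✓ CMP  NZCV=1000
1: · SUBEQ
2: ✓ MOVLE  r2←0xcc
3: · SUBPL
4: ✓ CMP  NZCV=0000
5: · ADDLT
6: · MOVMI
7: · MOVLE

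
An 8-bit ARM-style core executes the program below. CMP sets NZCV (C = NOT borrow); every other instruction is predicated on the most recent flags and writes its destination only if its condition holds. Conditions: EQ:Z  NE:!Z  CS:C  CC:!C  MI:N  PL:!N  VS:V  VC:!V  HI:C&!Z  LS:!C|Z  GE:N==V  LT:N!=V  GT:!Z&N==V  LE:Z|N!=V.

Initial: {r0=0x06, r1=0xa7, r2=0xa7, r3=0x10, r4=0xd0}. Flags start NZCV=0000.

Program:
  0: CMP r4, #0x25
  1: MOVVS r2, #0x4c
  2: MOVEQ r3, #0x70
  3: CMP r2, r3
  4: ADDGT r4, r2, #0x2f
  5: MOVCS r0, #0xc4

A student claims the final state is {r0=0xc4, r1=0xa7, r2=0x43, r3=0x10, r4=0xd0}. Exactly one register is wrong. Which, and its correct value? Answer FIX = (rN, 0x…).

FIX = (r2, 0xa7)

[0] flags=1010 → (cmp)
[1] flags=1010 VS?F → skip
[2] flags=1010 EQ?F → skip
[3] flags=1010 → (cmp)
[4] flags=1010 GT?F → skip
[5] flags=1010 CS?T → r0=0xc4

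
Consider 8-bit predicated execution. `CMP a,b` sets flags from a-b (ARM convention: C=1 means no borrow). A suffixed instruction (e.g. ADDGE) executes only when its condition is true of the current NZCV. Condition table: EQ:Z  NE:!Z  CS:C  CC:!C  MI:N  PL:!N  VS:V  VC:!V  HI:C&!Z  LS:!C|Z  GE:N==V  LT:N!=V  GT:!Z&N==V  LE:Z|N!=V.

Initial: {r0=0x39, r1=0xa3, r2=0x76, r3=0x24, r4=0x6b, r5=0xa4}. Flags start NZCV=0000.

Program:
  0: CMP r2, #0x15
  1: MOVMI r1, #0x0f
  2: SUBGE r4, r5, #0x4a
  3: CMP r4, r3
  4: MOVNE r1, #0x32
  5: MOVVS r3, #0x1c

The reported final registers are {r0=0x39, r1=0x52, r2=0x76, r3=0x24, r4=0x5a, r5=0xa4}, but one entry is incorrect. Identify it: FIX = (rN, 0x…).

FIX = (r1, 0x32)

[0] flags=0010 → (cmp)
[1] flags=0010 MI?F → skip
[2] flags=0010 GE?T → r4=0x5a
[3] flags=0010 → (cmp)
[4] flags=0010 NE?T → r1=0x32
[5] flags=0010 VS?F → skip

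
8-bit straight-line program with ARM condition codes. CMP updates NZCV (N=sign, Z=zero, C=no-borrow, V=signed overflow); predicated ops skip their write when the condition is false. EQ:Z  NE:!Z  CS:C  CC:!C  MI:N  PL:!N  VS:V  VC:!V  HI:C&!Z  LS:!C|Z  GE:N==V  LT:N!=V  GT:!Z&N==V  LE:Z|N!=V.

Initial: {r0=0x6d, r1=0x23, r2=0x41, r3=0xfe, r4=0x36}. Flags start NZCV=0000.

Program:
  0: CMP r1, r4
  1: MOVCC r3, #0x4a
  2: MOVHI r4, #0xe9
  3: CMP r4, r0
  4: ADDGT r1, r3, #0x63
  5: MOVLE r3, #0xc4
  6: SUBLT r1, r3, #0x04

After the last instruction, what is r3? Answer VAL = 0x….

VAL = 0xc4

[0] flags=1000 → (cmp)
[1] flags=1000 CC?T → r3=0x4a
[2] flags=1000 HI?F → skip
[3] flags=1000 → (cmp)
[4] flags=1000 GT?F → skip
[5] flags=1000 LE?T → r3=0xc4
[6] flags=1000 LT?T → r1=0xc0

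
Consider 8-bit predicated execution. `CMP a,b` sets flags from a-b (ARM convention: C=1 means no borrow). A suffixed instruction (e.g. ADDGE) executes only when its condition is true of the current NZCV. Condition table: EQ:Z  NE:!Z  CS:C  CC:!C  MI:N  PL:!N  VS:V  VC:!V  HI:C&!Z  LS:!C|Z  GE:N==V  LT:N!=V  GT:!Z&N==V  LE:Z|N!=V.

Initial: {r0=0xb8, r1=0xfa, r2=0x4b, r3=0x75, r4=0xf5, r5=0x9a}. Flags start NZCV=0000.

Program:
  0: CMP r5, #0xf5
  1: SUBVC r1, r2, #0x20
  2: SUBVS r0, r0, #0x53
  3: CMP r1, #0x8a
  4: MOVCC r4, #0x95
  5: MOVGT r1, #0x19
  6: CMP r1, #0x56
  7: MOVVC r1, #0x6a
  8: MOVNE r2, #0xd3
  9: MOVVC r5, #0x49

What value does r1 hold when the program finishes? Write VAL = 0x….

VAL = 0x6a

0: ✓ CMP  NZCV=1000
1: ✓ SUBVC  r1←0x2b
2: · SUBVS
3: ✓ CMP  NZCV=1001
4: ✓ MOVCC  r4←0x95
5: ✓ MOVGT  r1←0x19
6: ✓ CMP  NZCV=1000
7: ✓ MOVVC  r1←0x6a
8: ✓ MOVNE  r2←0xd3
9: ✓ MOVVC  r5←0x49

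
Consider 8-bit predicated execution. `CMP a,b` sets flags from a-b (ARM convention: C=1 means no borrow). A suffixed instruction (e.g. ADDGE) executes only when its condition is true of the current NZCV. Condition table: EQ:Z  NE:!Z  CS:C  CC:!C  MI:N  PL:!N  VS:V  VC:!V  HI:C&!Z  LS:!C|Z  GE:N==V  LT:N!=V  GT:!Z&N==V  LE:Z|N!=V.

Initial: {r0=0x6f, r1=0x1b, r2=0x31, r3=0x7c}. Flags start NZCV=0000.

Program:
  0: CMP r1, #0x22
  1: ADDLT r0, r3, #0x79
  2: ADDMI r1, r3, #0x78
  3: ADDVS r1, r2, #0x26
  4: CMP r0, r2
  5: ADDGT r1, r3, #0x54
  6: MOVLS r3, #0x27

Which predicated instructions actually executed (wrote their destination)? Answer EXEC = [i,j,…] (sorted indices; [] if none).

EXEC = [1,2]

[0] flags=1000 → (cmp)
[1] flags=1000 LT?T → r0=0xf5
[2] flags=1000 MI?T → r1=0xf4
[3] flags=1000 VS?F → skip
[4] flags=1010 → (cmp)
[5] flags=1010 GT?F → skip
[6] flags=1010 LS?F → skip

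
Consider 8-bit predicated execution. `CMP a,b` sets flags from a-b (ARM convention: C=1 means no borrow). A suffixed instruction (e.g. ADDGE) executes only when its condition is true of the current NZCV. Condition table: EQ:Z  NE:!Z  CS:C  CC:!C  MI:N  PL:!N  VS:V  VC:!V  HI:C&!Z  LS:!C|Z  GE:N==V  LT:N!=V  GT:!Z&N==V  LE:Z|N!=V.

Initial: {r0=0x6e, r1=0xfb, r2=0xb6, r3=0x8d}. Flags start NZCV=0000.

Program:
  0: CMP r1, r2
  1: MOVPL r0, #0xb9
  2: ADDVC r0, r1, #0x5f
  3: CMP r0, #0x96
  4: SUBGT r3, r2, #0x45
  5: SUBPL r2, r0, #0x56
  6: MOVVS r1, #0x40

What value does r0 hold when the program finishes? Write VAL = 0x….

VAL = 0x5a

[0] flags=0010 → (cmp)
[1] flags=0010 PL?T → r0=0xb9
[2] flags=0010 VC?T → r0=0x5a
[3] flags=1001 → (cmp)
[4] flags=1001 GT?T → r3=0x71
[5] flags=1001 PL?F → skip
[6] flags=1001 VS?T → r1=0x40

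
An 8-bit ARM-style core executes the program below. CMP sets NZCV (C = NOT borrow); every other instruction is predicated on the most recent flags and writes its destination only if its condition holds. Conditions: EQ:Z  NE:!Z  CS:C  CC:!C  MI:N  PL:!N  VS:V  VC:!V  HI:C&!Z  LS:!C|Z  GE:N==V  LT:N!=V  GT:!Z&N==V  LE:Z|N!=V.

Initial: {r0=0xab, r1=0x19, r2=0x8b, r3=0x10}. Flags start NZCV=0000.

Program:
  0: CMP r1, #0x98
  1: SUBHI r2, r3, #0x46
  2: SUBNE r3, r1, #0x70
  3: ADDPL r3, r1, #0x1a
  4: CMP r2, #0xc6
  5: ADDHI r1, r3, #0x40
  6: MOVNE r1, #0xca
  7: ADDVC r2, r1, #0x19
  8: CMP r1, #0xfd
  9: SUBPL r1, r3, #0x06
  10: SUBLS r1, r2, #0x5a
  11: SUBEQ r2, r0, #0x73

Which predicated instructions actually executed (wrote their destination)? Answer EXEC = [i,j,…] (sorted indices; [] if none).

EXEC = [2,6,7,10]

[0] flags=1001 → (cmp)
[1] flags=1001 HI?F → skip
[2] flags=1001 NE?T → r3=0xa9
[3] flags=1001 PL?F → skip
[4] flags=1000 → (cmp)
[5] flags=1000 HI?F → skip
[6] flags=1000 NE?T → r1=0xca
[7] flags=1000 VC?T → r2=0xe3
[8] flags=1000 → (cmp)
[9] flags=1000 PL?F → skip
[10] flags=1000 LS?T → r1=0x89
[11] flags=1000 EQ?F → skip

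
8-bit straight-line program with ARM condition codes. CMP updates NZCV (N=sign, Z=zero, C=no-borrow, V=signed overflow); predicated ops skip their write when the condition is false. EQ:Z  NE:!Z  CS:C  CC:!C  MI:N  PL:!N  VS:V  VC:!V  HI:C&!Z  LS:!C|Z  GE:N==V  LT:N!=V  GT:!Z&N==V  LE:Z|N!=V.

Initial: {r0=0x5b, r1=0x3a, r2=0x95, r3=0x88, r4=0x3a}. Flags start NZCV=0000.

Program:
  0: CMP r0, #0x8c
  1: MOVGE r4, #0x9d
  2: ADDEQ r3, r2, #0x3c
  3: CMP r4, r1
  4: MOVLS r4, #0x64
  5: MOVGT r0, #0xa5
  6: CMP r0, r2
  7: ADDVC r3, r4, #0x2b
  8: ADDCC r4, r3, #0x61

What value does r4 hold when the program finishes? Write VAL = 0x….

0: ✓ CMP  NZCV=1001
1: ✓ MOVGE  r4←0x9d
2: · ADDEQ
3: ✓ CMP  NZCV=0011
4: · MOVLS
5: · MOVGT
6: ✓ CMP  NZCV=1001
7: · ADDVC
8: ✓ ADDCC  r4←0xe9

VAL = 0xe9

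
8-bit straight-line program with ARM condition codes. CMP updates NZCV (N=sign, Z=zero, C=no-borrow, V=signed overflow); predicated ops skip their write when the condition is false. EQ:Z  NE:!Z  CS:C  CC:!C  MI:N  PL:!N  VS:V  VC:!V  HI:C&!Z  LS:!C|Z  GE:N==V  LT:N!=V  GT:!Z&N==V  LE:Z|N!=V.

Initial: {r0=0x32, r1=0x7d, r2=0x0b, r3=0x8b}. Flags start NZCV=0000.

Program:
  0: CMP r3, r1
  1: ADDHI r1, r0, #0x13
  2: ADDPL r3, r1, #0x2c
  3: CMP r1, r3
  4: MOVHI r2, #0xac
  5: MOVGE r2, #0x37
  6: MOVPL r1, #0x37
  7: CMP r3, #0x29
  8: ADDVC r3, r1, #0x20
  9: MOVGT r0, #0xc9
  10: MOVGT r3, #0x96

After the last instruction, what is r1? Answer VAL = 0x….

[0] flags=0011 → (cmp)
[1] flags=0011 HI?T → r1=0x45
[2] flags=0011 PL?T → r3=0x71
[3] flags=1000 → (cmp)
[4] flags=1000 HI?F → skip
[5] flags=1000 GE?F → skip
[6] flags=1000 PL?F → skip
[7] flags=0010 → (cmp)
[8] flags=0010 VC?T → r3=0x65
[9] flags=0010 GT?T → r0=0xc9
[10] flags=0010 GT?T → r3=0x96

VAL = 0x45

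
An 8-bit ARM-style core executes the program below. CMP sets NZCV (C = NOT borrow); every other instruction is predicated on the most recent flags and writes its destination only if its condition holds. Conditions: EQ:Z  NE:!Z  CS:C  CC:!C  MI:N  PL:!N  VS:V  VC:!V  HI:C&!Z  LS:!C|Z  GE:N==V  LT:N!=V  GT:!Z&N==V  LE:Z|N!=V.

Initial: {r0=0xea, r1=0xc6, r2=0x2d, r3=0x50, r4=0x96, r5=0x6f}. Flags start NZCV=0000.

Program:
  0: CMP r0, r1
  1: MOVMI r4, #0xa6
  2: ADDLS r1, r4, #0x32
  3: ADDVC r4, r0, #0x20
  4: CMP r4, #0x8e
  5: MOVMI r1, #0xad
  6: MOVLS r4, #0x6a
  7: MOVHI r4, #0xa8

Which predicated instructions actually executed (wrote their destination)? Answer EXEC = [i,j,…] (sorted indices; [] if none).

0: ✓ CMP  NZCV=0010
1: · MOVMI
2: · ADDLS
3: ✓ ADDVC  r4←0x0a
4: ✓ CMP  NZCV=0000
5: · MOVMI
6: ✓ MOVLS  r4←0x6a
7: · MOVHI

EXEC = [3,6]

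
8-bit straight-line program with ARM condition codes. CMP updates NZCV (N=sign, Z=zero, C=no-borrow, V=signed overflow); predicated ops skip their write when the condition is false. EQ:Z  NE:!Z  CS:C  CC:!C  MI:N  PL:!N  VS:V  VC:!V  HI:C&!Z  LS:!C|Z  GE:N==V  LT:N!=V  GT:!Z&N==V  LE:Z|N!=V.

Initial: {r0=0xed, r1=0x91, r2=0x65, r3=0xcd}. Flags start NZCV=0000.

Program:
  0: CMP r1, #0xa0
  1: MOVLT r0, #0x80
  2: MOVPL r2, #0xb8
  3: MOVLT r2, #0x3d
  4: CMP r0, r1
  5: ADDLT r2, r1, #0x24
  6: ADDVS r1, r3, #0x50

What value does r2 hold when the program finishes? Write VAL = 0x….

VAL = 0xb5

[0] flags=1000 → (cmp)
[1] flags=1000 LT?T → r0=0x80
[2] flags=1000 PL?F → skip
[3] flags=1000 LT?T → r2=0x3d
[4] flags=1000 → (cmp)
[5] flags=1000 LT?T → r2=0xb5
[6] flags=1000 VS?F → skip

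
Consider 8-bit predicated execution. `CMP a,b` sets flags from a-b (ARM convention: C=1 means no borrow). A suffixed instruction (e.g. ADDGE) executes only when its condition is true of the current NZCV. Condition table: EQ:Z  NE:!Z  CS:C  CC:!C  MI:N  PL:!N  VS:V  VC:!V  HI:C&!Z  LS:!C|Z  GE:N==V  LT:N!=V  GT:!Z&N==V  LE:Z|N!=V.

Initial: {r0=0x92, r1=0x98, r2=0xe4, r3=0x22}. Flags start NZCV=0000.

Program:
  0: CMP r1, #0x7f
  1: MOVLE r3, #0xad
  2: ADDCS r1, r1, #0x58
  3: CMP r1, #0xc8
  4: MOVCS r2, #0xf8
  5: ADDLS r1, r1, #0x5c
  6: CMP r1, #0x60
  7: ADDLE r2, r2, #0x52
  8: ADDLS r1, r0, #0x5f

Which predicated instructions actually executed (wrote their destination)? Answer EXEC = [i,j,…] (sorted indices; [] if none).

0: ✓ CMP  NZCV=0011
1: ✓ MOVLE  r3←0xad
2: ✓ ADDCS  r1←0xf0
3: ✓ CMP  NZCV=0010
4: ✓ MOVCS  r2←0xf8
5: · ADDLS
6: ✓ CMP  NZCV=1010
7: ✓ ADDLE  r2←0x4a
8: · ADDLS

EXEC = [1,2,4,7]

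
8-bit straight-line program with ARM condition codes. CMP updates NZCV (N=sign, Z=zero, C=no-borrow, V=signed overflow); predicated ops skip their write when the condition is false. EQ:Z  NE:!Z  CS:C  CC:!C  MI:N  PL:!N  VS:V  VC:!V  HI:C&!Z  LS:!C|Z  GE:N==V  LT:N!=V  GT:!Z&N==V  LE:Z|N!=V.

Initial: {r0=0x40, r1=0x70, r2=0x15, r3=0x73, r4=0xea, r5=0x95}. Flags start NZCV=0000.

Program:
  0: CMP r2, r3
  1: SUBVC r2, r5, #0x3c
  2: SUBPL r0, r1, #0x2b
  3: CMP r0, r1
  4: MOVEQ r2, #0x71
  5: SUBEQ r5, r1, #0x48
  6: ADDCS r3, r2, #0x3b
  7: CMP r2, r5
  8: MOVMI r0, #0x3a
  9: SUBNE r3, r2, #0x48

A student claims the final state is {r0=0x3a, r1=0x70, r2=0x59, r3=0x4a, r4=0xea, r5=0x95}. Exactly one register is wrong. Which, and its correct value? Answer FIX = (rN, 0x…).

FIX = (r3, 0x11)

0: ✓ CMP  NZCV=1000
1: ✓ SUBVC  r2←0x59
2: · SUBPL
3: ✓ CMP  NZCV=1000
4: · MOVEQ
5: · SUBEQ
6: · ADDCS
7: ✓ CMP  NZCV=1001
8: ✓ MOVMI  r0←0x3a
9: ✓ SUBNE  r3←0x11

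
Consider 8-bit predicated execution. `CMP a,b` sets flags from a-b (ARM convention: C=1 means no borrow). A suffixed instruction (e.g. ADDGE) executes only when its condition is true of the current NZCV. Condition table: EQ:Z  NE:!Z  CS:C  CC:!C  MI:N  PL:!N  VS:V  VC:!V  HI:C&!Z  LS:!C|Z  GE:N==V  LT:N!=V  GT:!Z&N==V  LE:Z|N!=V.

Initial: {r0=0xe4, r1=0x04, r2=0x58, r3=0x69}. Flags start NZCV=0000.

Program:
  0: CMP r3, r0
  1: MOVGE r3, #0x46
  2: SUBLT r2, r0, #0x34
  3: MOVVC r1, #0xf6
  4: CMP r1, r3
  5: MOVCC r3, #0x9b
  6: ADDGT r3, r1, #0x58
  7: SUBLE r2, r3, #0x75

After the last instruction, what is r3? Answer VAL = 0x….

0: ✓ CMP  NZCV=1001
1: ✓ MOVGE  r3←0x46
2: · SUBLT
3: · MOVVC
4: ✓ CMP  NZCV=1000
5: ✓ MOVCC  r3←0x9b
6: · ADDGT
7: ✓ SUBLE  r2←0x26

VAL = 0x9b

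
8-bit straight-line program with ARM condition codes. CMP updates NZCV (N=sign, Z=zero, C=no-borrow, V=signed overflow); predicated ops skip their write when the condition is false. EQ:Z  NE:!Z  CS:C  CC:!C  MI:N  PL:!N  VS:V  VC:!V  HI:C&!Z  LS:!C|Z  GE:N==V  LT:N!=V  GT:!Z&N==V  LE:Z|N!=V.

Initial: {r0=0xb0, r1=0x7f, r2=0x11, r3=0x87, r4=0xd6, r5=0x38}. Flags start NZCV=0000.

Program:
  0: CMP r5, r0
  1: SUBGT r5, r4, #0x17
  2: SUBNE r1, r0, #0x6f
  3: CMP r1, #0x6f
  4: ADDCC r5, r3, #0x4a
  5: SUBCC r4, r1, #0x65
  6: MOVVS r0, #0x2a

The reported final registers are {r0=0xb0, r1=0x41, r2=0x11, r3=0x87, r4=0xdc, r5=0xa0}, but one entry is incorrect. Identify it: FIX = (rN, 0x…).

FIX = (r5, 0xd1)

0: ✓ CMP  NZCV=1001
1: ✓ SUBGT  r5←0xbf
2: ✓ SUBNE  r1←0x41
3: ✓ CMP  NZCV=1000
4: ✓ ADDCC  r5←0xd1
5: ✓ SUBCC  r4←0xdc
6: · MOVVS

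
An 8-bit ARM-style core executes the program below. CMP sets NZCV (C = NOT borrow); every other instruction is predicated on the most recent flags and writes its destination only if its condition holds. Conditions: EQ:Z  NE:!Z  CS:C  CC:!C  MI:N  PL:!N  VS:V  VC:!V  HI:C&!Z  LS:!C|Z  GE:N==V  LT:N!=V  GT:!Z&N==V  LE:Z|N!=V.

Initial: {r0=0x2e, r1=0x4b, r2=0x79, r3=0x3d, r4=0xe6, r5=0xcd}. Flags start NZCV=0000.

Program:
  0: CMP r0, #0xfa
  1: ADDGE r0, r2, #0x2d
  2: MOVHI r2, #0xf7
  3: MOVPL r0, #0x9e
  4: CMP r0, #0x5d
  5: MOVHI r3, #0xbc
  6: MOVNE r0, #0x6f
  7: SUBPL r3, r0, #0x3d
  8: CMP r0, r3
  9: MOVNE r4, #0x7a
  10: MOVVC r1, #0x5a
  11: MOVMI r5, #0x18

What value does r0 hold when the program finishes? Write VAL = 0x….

0: ✓ CMP  NZCV=0000
1: ✓ ADDGE  r0←0xa6
2: · MOVHI
3: ✓ MOVPL  r0←0x9e
4: ✓ CMP  NZCV=0011
5: ✓ MOVHI  r3←0xbc
6: ✓ MOVNE  r0←0x6f
7: ✓ SUBPL  r3←0x32
8: ✓ CMP  NZCV=0010
9: ✓ MOVNE  r4←0x7a
10: ✓ MOVVC  r1←0x5a
11: · MOVMI

VAL = 0x6f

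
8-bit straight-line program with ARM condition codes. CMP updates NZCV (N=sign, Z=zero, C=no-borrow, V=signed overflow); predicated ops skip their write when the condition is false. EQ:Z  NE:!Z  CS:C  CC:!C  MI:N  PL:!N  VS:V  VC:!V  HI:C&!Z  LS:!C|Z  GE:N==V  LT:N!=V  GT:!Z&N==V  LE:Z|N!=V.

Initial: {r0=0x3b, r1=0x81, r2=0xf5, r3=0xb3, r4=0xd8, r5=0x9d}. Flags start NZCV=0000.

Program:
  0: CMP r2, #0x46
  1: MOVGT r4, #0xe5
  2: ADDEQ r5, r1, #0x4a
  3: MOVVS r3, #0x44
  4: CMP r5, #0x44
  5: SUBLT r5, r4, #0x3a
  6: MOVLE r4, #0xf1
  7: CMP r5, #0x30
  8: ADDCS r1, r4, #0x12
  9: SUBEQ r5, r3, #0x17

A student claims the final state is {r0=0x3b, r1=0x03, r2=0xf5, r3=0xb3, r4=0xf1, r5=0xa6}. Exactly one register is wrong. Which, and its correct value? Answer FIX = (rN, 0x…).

[0] flags=1010 → (cmp)
[1] flags=1010 GT?F → skip
[2] flags=1010 EQ?F → skip
[3] flags=1010 VS?F → skip
[4] flags=0011 → (cmp)
[5] flags=0011 LT?T → r5=0x9e
[6] flags=0011 LE?T → r4=0xf1
[7] flags=0011 → (cmp)
[8] flags=0011 CS?T → r1=0x03
[9] flags=0011 EQ?F → skip

FIX = (r5, 0x9e)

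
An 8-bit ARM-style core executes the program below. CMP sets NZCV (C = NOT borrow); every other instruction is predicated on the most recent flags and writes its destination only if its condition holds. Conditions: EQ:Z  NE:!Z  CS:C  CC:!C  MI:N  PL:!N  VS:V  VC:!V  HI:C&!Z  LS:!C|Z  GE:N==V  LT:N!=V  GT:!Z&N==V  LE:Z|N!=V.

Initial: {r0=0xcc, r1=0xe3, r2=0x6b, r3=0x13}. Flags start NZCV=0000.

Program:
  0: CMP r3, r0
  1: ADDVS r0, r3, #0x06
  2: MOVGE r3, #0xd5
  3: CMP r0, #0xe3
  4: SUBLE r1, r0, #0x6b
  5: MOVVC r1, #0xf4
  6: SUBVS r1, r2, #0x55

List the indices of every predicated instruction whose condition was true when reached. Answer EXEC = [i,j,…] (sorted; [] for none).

[0] flags=0000 → (cmp)
[1] flags=0000 VS?F → skip
[2] flags=0000 GE?T → r3=0xd5
[3] flags=1000 → (cmp)
[4] flags=1000 LE?T → r1=0x61
[5] flags=1000 VC?T → r1=0xf4
[6] flags=1000 VS?F → skip

EXEC = [2,4,5]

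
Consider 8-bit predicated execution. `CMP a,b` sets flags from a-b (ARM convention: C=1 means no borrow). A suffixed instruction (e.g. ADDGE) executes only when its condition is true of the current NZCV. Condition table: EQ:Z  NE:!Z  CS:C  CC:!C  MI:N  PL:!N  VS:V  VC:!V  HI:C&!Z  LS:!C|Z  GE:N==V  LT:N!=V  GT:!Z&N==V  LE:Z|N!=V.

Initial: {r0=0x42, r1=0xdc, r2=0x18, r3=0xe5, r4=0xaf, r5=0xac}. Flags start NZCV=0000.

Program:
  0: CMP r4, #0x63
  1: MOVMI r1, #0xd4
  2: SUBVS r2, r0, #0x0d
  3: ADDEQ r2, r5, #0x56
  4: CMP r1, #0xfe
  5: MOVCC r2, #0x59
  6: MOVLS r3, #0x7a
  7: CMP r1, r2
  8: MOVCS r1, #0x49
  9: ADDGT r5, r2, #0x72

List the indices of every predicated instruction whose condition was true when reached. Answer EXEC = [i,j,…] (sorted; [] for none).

0: ✓ CMP  NZCV=0011
1: · MOVMI
2: ✓ SUBVS  r2←0x35
3: · ADDEQ
4: ✓ CMP  NZCV=1000
5: ✓ MOVCC  r2←0x59
6: ✓ MOVLS  r3←0x7a
7: ✓ CMP  NZCV=1010
8: ✓ MOVCS  r1←0x49
9: · ADDGT

EXEC = [2,5,6,8]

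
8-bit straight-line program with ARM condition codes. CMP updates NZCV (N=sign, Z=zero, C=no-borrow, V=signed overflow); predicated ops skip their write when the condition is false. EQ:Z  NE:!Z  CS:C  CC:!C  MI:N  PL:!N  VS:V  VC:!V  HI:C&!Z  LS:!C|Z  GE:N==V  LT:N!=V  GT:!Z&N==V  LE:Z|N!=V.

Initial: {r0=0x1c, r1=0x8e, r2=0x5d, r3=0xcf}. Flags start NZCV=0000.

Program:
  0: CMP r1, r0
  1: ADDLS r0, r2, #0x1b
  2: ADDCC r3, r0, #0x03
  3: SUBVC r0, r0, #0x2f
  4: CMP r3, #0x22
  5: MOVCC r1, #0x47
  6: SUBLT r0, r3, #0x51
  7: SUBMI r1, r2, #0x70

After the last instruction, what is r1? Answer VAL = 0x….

[0] flags=0011 → (cmp)
[1] flags=0011 LS?F → skip
[2] flags=0011 CC?F → skip
[3] flags=0011 VC?F → skip
[4] flags=1010 → (cmp)
[5] flags=1010 CC?F → skip
[6] flags=1010 LT?T → r0=0x7e
[7] flags=1010 MI?T → r1=0xed

VAL = 0xed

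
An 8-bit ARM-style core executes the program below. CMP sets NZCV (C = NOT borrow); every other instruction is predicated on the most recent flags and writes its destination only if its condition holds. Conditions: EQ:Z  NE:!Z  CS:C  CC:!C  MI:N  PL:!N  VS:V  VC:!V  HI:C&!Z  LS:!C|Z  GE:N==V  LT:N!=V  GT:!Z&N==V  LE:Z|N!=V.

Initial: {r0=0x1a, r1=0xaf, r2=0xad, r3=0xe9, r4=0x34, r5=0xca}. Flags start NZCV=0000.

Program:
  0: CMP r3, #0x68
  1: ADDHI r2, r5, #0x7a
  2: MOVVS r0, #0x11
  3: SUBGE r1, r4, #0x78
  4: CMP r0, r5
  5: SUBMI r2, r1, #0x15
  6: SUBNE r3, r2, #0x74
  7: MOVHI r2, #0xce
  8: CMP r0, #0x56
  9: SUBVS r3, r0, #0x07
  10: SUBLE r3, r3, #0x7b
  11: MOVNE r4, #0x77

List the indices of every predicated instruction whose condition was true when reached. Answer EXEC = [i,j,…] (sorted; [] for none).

EXEC = [1,6,10,11]

0: ✓ CMP  NZCV=1010
1: ✓ ADDHI  r2←0x44
2: · MOVVS
3: · SUBGE
4: ✓ CMP  NZCV=0000
5: · SUBMI
6: ✓ SUBNE  r3←0xd0
7: · MOVHI
8: ✓ CMP  NZCV=1000
9: · SUBVS
10: ✓ SUBLE  r3←0x55
11: ✓ MOVNE  r4←0x77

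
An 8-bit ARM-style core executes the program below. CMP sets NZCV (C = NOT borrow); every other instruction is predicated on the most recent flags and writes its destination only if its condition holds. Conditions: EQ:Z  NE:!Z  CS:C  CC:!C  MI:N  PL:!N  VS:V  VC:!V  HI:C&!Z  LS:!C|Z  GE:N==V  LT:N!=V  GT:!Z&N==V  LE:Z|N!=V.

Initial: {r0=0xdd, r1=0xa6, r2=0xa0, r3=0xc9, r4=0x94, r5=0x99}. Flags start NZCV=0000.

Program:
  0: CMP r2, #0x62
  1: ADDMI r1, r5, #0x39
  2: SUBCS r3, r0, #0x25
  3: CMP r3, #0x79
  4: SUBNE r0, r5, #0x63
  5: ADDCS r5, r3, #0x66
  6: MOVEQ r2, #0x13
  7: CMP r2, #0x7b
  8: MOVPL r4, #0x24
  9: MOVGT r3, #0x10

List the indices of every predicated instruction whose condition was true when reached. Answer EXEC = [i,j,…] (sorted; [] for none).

[0] flags=0011 → (cmp)
[1] flags=0011 MI?F → skip
[2] flags=0011 CS?T → r3=0xb8
[3] flags=0011 → (cmp)
[4] flags=0011 NE?T → r0=0x36
[5] flags=0011 CS?T → r5=0x1e
[6] flags=0011 EQ?F → skip
[7] flags=0011 → (cmp)
[8] flags=0011 PL?T → r4=0x24
[9] flags=0011 GT?F → skip

EXEC = [2,4,5,8]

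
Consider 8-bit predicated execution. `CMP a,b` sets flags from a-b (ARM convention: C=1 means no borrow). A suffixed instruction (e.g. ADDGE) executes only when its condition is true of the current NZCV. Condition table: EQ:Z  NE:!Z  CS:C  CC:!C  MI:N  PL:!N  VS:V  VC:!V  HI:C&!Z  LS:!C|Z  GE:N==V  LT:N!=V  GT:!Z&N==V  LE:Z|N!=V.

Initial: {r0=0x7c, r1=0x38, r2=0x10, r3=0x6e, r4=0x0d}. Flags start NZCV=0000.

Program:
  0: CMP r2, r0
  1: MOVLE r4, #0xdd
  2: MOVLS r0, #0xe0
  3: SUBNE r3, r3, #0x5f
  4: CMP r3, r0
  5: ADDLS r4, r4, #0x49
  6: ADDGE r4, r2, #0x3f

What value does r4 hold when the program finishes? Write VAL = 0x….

VAL = 0x4f

0: ✓ CMP  NZCV=1000
1: ✓ MOVLE  r4←0xdd
2: ✓ MOVLS  r0←0xe0
3: ✓ SUBNE  r3←0x0f
4: ✓ CMP  NZCV=0000
5: ✓ ADDLS  r4←0x26
6: ✓ ADDGE  r4←0x4f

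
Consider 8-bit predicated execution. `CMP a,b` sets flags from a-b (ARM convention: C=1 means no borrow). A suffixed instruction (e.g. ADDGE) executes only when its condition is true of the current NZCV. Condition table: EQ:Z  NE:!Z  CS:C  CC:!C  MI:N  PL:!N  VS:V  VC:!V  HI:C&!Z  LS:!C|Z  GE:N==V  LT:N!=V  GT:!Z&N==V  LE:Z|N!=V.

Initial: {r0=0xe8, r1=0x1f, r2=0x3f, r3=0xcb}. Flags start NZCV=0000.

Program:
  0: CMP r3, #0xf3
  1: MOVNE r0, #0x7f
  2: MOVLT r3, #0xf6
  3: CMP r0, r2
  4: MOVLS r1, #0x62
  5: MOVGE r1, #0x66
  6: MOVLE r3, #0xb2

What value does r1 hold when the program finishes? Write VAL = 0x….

0: ✓ CMP  NZCV=1000
1: ✓ MOVNE  r0←0x7f
2: ✓ MOVLT  r3←0xf6
3: ✓ CMP  NZCV=0010
4: · MOVLS
5: ✓ MOVGE  r1←0x66
6: · MOVLE

VAL = 0x66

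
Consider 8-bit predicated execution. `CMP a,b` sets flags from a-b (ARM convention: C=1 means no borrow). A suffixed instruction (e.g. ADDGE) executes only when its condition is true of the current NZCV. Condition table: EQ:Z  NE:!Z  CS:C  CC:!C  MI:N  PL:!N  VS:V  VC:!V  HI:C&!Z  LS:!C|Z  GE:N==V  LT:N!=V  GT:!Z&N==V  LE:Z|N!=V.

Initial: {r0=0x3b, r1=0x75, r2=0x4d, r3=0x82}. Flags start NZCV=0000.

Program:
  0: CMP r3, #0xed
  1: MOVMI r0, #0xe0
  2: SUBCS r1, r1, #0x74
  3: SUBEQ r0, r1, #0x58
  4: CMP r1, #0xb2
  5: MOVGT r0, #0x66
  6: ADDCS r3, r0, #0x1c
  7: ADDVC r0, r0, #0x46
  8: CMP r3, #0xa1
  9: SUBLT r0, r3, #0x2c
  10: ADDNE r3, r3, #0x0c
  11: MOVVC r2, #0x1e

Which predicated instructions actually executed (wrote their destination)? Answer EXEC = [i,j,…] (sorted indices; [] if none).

EXEC = [1,5,9,10,11]

[0] flags=1000 → (cmp)
[1] flags=1000 MI?T → r0=0xe0
[2] flags=1000 CS?F → skip
[3] flags=1000 EQ?F → skip
[4] flags=1001 → (cmp)
[5] flags=1001 GT?T → r0=0x66
[6] flags=1001 CS?F → skip
[7] flags=1001 VC?F → skip
[8] flags=1000 → (cmp)
[9] flags=1000 LT?T → r0=0x56
[10] flags=1000 NE?T → r3=0x8e
[11] flags=1000 VC?T → r2=0x1e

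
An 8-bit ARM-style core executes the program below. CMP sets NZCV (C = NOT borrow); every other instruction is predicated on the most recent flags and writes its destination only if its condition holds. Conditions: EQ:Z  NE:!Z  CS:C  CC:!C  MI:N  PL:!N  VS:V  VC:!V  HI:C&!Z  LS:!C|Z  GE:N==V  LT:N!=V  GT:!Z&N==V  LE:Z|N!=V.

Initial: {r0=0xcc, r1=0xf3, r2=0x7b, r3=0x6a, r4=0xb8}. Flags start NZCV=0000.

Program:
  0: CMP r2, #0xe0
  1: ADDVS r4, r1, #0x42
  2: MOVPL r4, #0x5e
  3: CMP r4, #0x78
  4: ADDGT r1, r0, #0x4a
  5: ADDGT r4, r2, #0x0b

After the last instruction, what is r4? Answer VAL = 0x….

[0] flags=1001 → (cmp)
[1] flags=1001 VS?T → r4=0x35
[2] flags=1001 PL?F → skip
[3] flags=1000 → (cmp)
[4] flags=1000 GT?F → skip
[5] flags=1000 GT?F → skip

VAL = 0x35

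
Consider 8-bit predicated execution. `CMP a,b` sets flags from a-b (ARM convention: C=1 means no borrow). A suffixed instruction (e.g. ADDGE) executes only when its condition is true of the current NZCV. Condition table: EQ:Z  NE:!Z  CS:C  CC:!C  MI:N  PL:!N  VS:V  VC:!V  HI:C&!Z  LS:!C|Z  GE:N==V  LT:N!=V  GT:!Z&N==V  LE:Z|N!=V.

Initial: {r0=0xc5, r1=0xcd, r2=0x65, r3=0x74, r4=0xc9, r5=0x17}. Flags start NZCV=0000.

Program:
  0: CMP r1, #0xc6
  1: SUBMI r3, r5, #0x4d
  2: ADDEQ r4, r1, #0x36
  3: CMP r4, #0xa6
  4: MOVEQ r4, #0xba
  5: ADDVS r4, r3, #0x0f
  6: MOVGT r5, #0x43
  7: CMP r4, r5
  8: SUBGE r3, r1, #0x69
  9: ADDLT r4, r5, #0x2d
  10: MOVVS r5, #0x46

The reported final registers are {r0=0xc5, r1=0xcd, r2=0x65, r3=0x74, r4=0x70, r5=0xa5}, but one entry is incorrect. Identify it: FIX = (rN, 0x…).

0: ✓ CMP  NZCV=0010
1: · SUBMI
2: · ADDEQ
3: ✓ CMP  NZCV=0010
4: · MOVEQ
5: · ADDVS
6: ✓ MOVGT  r5←0x43
7: ✓ CMP  NZCV=1010
8: · SUBGE
9: ✓ ADDLT  r4←0x70
10: · MOVVS

FIX = (r5, 0x43)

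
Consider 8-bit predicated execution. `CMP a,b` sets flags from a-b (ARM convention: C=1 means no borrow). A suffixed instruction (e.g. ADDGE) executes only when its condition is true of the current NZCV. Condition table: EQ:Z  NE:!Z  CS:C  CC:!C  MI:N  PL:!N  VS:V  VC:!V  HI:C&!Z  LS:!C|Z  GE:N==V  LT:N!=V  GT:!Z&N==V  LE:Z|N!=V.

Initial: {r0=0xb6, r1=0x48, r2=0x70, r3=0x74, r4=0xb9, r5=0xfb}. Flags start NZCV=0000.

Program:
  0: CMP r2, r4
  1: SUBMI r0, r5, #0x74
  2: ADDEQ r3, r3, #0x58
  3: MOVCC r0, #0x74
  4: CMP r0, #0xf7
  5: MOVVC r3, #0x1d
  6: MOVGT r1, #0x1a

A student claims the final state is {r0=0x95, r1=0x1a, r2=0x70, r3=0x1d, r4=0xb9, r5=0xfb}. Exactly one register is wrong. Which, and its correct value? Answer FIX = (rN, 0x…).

0: ✓ CMP  NZCV=1001
1: ✓ SUBMI  r0←0x87
2: · ADDEQ
3: ✓ MOVCC  r0←0x74
4: ✓ CMP  NZCV=0000
5: ✓ MOVVC  r3←0x1d
6: ✓ MOVGT  r1←0x1a

FIX = (r0, 0x74)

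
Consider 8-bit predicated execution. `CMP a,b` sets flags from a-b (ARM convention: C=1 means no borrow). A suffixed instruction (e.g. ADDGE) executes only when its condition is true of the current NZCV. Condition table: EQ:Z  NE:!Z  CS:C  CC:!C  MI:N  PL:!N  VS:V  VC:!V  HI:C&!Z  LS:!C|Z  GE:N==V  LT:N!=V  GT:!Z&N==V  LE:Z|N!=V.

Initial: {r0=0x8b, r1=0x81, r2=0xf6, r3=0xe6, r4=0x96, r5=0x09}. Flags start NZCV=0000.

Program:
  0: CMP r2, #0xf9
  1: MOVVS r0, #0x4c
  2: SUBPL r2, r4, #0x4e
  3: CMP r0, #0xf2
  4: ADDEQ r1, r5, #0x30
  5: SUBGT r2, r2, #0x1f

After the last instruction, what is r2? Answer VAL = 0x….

VAL = 0xf6

0: ✓ CMP  NZCV=1000
1: · MOVVS
2: · SUBPL
3: ✓ CMP  NZCV=1000
4: · ADDEQ
5: · SUBGT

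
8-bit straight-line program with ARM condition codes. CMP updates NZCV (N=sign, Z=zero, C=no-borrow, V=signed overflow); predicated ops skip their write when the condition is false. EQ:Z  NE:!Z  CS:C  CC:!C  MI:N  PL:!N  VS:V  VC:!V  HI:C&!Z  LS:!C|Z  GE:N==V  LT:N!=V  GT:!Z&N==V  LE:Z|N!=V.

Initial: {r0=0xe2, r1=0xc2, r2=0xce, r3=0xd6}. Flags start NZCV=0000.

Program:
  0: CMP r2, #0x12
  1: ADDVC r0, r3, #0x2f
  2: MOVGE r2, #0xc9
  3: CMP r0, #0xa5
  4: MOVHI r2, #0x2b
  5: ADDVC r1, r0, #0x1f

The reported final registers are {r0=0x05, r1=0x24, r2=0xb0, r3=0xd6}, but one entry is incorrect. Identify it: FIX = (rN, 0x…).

0: ✓ CMP  NZCV=1010
1: ✓ ADDVC  r0←0x05
2: · MOVGE
3: ✓ CMP  NZCV=0000
4: · MOVHI
5: ✓ ADDVC  r1←0x24

FIX = (r2, 0xce)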